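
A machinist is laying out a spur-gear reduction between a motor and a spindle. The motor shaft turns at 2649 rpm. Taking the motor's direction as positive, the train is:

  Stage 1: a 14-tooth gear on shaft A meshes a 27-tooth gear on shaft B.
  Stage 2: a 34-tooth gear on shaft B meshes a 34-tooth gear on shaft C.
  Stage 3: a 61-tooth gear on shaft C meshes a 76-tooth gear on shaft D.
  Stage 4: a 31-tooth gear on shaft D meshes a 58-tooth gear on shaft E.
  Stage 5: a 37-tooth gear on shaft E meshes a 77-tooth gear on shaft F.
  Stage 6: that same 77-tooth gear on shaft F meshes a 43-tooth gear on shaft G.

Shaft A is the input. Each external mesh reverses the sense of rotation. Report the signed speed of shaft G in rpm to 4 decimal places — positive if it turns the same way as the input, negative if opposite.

Stage 1 [14T→27T]: ω = 2649.0000×14/27 = 1373.5556 rpm, dir flips to −; running = −1373.5556
Stage 2 [34T→34T]: ω = 1373.5556×34/34 = 1373.5556 rpm, dir flips to +; running = +1373.5556
Stage 3 [61T→76T]: ω = 1373.5556×61/76 = 1102.4591 rpm, dir flips to −; running = −1102.4591
Stage 4 [31T→58T]: ω = 1102.4591×31/58 = 589.2454 rpm, dir flips to +; running = +589.2454
Stage 5 [37T→77T]: ω = 589.2454×37/77 = 283.1439 rpm, dir flips to −; running = −283.1439
Stage 6 [77T→43T]: ω = 283.1439×77/43 = 507.0251 rpm, dir flips to +; running = +507.0251

+507.0251 rpm (same as input, |ω| = 507.0251 rpm)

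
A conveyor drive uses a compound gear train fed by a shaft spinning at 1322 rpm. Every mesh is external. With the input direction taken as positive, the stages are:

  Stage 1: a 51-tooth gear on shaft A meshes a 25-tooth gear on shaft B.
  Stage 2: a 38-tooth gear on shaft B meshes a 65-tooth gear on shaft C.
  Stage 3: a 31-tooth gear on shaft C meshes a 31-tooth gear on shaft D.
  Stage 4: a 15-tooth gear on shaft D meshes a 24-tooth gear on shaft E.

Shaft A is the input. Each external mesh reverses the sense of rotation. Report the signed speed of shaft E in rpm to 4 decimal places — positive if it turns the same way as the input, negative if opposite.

Stage 1 [51T→25T]: ω = 1322.0000×51/25 = 2696.8800 rpm, dir flips to −; running = −2696.8800
Stage 2 [38T→65T]: ω = 2696.8800×38/65 = 1576.6375 rpm, dir flips to +; running = +1576.6375
Stage 3 [31T→31T]: ω = 1576.6375×31/31 = 1576.6375 rpm, dir flips to −; running = −1576.6375
Stage 4 [15T→24T]: ω = 1576.6375×15/24 = 985.3985 rpm, dir flips to +; running = +985.3985

+985.3985 rpm (same as input, |ω| = 985.3985 rpm)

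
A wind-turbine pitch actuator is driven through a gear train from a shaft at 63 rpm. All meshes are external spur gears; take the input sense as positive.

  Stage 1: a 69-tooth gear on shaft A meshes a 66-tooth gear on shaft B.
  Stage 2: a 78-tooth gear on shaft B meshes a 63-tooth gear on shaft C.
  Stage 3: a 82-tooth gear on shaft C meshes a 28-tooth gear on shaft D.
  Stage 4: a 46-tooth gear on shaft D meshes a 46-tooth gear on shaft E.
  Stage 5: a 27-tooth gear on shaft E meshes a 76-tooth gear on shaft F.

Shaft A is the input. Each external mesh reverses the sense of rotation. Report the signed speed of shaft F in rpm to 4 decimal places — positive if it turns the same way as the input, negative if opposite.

-84.8410 rpm (opposite to input, |ω| = 84.8410 rpm)

Stage 1 [69T→66T]: ω = 63.0000×69/66 = 65.8636 rpm, dir flips to −; running = −65.8636
Stage 2 [78T→63T]: ω = 65.8636×78/63 = 81.5455 rpm, dir flips to +; running = +81.5455
Stage 3 [82T→28T]: ω = 81.5455×82/28 = 238.8117 rpm, dir flips to −; running = −238.8117
Stage 4 [46T→46T]: ω = 238.8117×46/46 = 238.8117 rpm, dir flips to +; running = +238.8117
Stage 5 [27T→76T]: ω = 238.8117×27/76 = 84.8410 rpm, dir flips to −; running = −84.8410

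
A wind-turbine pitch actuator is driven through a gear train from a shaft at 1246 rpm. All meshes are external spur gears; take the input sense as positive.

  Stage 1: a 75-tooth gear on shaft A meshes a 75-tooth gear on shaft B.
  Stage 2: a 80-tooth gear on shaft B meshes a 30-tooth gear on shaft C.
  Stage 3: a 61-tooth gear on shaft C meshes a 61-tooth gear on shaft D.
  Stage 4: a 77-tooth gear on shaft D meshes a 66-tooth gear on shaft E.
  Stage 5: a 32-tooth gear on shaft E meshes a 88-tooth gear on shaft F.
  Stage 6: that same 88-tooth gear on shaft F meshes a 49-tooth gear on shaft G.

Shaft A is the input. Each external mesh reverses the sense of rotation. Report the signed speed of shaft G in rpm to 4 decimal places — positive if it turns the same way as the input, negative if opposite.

+2531.5556 rpm (same as input, |ω| = 2531.5556 rpm)

Stage 1 [75T→75T]: ω = 1246.0000×75/75 = 1246.0000 rpm, dir flips to −; running = −1246.0000
Stage 2 [80T→30T]: ω = 1246.0000×80/30 = 3322.6667 rpm, dir flips to +; running = +3322.6667
Stage 3 [61T→61T]: ω = 3322.6667×61/61 = 3322.6667 rpm, dir flips to −; running = −3322.6667
Stage 4 [77T→66T]: ω = 3322.6667×77/66 = 3876.4444 rpm, dir flips to +; running = +3876.4444
Stage 5 [32T→88T]: ω = 3876.4444×32/88 = 1409.6162 rpm, dir flips to −; running = −1409.6162
Stage 6 [88T→49T]: ω = 1409.6162×88/49 = 2531.5556 rpm, dir flips to +; running = +2531.5556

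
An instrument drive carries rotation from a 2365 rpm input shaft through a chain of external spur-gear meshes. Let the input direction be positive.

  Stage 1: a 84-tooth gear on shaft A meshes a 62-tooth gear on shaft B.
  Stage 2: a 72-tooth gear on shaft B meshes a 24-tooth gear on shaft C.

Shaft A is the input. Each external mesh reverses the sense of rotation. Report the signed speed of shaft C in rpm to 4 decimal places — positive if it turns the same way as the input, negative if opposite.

Stage 1 [84T→62T]: ω = 2365.0000×84/62 = 3204.1935 rpm, dir flips to −; running = −3204.1935
Stage 2 [72T→24T]: ω = 3204.1935×72/24 = 9612.5806 rpm, dir flips to +; running = +9612.5806

+9612.5806 rpm (same as input, |ω| = 9612.5806 rpm)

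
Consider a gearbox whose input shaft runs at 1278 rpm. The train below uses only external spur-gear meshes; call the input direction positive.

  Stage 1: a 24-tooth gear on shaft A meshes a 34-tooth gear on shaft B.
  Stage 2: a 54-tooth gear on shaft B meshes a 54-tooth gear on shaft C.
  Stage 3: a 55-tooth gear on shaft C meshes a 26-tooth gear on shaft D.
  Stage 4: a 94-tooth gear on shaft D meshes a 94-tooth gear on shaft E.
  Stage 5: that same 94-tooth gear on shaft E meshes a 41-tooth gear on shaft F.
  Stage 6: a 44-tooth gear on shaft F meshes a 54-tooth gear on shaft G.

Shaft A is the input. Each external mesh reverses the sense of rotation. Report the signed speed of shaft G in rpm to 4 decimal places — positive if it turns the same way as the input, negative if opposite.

Stage 1 [24T→34T]: ω = 1278.0000×24/34 = 902.1176 rpm, dir flips to −; running = −902.1176
Stage 2 [54T→54T]: ω = 902.1176×54/54 = 902.1176 rpm, dir flips to +; running = +902.1176
Stage 3 [55T→26T]: ω = 902.1176×55/26 = 1908.3258 rpm, dir flips to −; running = −1908.3258
Stage 4 [94T→94T]: ω = 1908.3258×94/94 = 1908.3258 rpm, dir flips to +; running = +1908.3258
Stage 5 [94T→41T]: ω = 1908.3258×94/41 = 4375.1860 rpm, dir flips to −; running = −4375.1860
Stage 6 [44T→54T]: ω = 4375.1860×44/54 = 3564.9663 rpm, dir flips to +; running = +3564.9663

+3564.9663 rpm (same as input, |ω| = 3564.9663 rpm)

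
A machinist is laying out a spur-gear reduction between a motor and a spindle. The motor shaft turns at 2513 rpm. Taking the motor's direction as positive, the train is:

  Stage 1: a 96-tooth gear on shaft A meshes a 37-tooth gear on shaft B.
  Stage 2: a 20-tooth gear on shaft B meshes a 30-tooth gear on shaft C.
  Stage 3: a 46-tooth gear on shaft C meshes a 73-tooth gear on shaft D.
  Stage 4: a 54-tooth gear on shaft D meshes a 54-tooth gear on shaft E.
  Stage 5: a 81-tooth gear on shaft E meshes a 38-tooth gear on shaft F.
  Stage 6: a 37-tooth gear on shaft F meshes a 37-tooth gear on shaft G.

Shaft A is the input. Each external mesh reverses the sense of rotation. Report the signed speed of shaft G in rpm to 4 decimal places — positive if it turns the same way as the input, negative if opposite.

Stage 1 [96T→37T]: ω = 2513.0000×96/37 = 6520.2162 rpm, dir flips to −; running = −6520.2162
Stage 2 [20T→30T]: ω = 6520.2162×20/30 = 4346.8108 rpm, dir flips to +; running = +4346.8108
Stage 3 [46T→73T]: ω = 4346.8108×46/73 = 2739.0863 rpm, dir flips to −; running = −2739.0863
Stage 4 [54T→54T]: ω = 2739.0863×54/54 = 2739.0863 rpm, dir flips to +; running = +2739.0863
Stage 5 [81T→38T]: ω = 2739.0863×81/38 = 5838.5786 rpm, dir flips to −; running = −5838.5786
Stage 6 [37T→37T]: ω = 5838.5786×37/37 = 5838.5786 rpm, dir flips to +; running = +5838.5786

+5838.5786 rpm (same as input, |ω| = 5838.5786 rpm)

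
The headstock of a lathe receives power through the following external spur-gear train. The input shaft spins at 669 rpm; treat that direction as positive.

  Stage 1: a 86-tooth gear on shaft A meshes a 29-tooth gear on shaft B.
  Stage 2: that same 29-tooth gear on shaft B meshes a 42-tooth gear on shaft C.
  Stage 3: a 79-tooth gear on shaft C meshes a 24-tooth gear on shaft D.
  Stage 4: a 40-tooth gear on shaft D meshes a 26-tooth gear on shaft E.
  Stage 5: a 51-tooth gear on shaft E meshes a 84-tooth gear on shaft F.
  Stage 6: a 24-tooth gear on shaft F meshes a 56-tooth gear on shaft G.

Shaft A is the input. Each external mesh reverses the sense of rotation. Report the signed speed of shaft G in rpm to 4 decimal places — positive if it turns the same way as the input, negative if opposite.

+1805.0610 rpm (same as input, |ω| = 1805.0610 rpm)

Stage 1 [86T→29T]: ω = 669.0000×86/29 = 1983.9310 rpm, dir flips to −; running = −1983.9310
Stage 2 [29T→42T]: ω = 1983.9310×29/42 = 1369.8571 rpm, dir flips to +; running = +1369.8571
Stage 3 [79T→24T]: ω = 1369.8571×79/24 = 4509.1131 rpm, dir flips to −; running = −4509.1131
Stage 4 [40T→26T]: ω = 4509.1131×40/26 = 6937.0971 rpm, dir flips to +; running = +6937.0971
Stage 5 [51T→84T]: ω = 6937.0971×51/84 = 4211.8089 rpm, dir flips to −; running = −4211.8089
Stage 6 [24T→56T]: ω = 4211.8089×24/56 = 1805.0610 rpm, dir flips to +; running = +1805.0610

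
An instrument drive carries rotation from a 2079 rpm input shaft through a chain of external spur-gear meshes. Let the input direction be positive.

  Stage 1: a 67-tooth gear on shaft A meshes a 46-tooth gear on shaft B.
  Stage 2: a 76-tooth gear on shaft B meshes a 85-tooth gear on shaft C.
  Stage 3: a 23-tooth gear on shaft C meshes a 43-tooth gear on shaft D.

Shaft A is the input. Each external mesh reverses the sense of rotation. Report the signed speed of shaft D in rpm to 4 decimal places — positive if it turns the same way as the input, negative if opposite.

-1448.1899 rpm (opposite to input, |ω| = 1448.1899 rpm)

Stage 1 [67T→46T]: ω = 2079.0000×67/46 = 3028.1087 rpm, dir flips to −; running = −3028.1087
Stage 2 [76T→85T]: ω = 3028.1087×76/85 = 2707.4854 rpm, dir flips to +; running = +2707.4854
Stage 3 [23T→43T]: ω = 2707.4854×23/43 = 1448.1899 rpm, dir flips to −; running = −1448.1899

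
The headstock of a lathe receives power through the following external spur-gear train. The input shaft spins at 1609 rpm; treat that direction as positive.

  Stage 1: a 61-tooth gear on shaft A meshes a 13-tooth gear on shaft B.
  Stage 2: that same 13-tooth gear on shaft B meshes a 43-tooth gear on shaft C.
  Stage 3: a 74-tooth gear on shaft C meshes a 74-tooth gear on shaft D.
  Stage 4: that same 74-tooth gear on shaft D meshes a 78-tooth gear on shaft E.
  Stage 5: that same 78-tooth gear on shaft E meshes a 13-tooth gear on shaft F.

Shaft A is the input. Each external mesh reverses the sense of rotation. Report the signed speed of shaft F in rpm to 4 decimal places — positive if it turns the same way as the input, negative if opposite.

Stage 1 [61T→13T]: ω = 1609.0000×61/13 = 7549.9231 rpm, dir flips to −; running = −7549.9231
Stage 2 [13T→43T]: ω = 7549.9231×13/43 = 2282.5349 rpm, dir flips to +; running = +2282.5349
Stage 3 [74T→74T]: ω = 2282.5349×74/74 = 2282.5349 rpm, dir flips to −; running = −2282.5349
Stage 4 [74T→78T]: ω = 2282.5349×74/78 = 2165.4818 rpm, dir flips to +; running = +2165.4818
Stage 5 [78T→13T]: ω = 2165.4818×78/13 = 12992.8909 rpm, dir flips to −; running = −12992.8909

-12992.8909 rpm (opposite to input, |ω| = 12992.8909 rpm)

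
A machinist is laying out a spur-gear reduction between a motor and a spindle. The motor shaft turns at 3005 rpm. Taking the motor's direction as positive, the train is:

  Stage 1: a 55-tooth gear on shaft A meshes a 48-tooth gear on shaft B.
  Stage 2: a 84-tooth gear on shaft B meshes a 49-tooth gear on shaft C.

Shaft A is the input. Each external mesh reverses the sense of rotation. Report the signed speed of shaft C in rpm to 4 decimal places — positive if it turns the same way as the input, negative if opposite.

+5902.6786 rpm (same as input, |ω| = 5902.6786 rpm)

Stage 1 [55T→48T]: ω = 3005.0000×55/48 = 3443.2292 rpm, dir flips to −; running = −3443.2292
Stage 2 [84T→49T]: ω = 3443.2292×84/49 = 5902.6786 rpm, dir flips to +; running = +5902.6786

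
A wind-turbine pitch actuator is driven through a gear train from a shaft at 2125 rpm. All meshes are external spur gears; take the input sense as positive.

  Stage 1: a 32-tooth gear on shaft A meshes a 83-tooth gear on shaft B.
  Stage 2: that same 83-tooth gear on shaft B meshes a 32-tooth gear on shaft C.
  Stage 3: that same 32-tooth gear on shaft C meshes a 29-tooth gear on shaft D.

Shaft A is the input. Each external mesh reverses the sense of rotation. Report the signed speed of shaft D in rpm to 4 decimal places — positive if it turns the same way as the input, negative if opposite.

Stage 1 [32T→83T]: ω = 2125.0000×32/83 = 819.2771 rpm, dir flips to −; running = −819.2771
Stage 2 [83T→32T]: ω = 819.2771×83/32 = 2125.0000 rpm, dir flips to +; running = +2125.0000
Stage 3 [32T→29T]: ω = 2125.0000×32/29 = 2344.8276 rpm, dir flips to −; running = −2344.8276

-2344.8276 rpm (opposite to input, |ω| = 2344.8276 rpm)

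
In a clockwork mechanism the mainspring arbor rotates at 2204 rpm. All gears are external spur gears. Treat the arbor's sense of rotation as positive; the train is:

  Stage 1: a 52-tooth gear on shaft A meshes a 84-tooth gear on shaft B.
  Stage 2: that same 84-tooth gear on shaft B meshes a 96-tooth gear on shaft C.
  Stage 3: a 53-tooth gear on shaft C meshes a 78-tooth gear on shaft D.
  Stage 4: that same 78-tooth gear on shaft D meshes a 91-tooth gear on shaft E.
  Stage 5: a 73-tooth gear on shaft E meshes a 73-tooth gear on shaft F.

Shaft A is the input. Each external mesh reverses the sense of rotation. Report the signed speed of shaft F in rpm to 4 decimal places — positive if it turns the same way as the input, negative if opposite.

Stage 1 [52T→84T]: ω = 2204.0000×52/84 = 1364.3810 rpm, dir flips to −; running = −1364.3810
Stage 2 [84T→96T]: ω = 1364.3810×84/96 = 1193.8333 rpm, dir flips to +; running = +1193.8333
Stage 3 [53T→78T]: ω = 1193.8333×53/78 = 811.1944 rpm, dir flips to −; running = −811.1944
Stage 4 [78T→91T]: ω = 811.1944×78/91 = 695.3095 rpm, dir flips to +; running = +695.3095
Stage 5 [73T→73T]: ω = 695.3095×73/73 = 695.3095 rpm, dir flips to −; running = −695.3095

-695.3095 rpm (opposite to input, |ω| = 695.3095 rpm)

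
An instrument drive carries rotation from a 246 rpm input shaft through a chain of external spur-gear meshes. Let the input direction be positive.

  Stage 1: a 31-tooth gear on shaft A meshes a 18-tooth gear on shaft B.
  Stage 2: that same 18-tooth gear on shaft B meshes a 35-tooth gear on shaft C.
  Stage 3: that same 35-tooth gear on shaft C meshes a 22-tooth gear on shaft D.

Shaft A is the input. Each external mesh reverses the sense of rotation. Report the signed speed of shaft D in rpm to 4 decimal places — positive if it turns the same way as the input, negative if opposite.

Stage 1 [31T→18T]: ω = 246.0000×31/18 = 423.6667 rpm, dir flips to −; running = −423.6667
Stage 2 [18T→35T]: ω = 423.6667×18/35 = 217.8857 rpm, dir flips to +; running = +217.8857
Stage 3 [35T→22T]: ω = 217.8857×35/22 = 346.6364 rpm, dir flips to −; running = −346.6364

-346.6364 rpm (opposite to input, |ω| = 346.6364 rpm)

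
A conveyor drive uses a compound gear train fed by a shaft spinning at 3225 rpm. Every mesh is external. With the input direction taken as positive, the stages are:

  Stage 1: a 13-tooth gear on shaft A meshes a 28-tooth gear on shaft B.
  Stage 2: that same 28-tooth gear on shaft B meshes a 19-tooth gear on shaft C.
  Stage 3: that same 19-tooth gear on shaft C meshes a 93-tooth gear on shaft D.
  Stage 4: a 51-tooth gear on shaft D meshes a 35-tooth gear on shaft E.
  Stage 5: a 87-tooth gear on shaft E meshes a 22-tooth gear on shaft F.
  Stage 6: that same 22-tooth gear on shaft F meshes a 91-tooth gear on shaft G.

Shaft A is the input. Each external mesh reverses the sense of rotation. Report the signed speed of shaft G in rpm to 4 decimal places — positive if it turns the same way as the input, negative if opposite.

+628.0151 rpm (same as input, |ω| = 628.0151 rpm)

Stage 1 [13T→28T]: ω = 3225.0000×13/28 = 1497.3214 rpm, dir flips to −; running = −1497.3214
Stage 2 [28T→19T]: ω = 1497.3214×28/19 = 2206.5789 rpm, dir flips to +; running = +2206.5789
Stage 3 [19T→93T]: ω = 2206.5789×19/93 = 450.8065 rpm, dir flips to −; running = −450.8065
Stage 4 [51T→35T]: ω = 450.8065×51/35 = 656.8894 rpm, dir flips to +; running = +656.8894
Stage 5 [87T→22T]: ω = 656.8894×87/22 = 2597.6990 rpm, dir flips to −; running = −2597.6990
Stage 6 [22T→91T]: ω = 2597.6990×22/91 = 628.0151 rpm, dir flips to +; running = +628.0151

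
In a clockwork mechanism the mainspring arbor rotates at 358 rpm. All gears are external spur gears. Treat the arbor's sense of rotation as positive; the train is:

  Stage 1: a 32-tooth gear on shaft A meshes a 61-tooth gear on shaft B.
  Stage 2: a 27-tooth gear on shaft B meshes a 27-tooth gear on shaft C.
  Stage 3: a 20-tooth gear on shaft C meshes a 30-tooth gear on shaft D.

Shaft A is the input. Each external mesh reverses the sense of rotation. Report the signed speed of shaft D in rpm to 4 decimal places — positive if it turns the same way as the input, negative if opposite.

Stage 1 [32T→61T]: ω = 358.0000×32/61 = 187.8033 rpm, dir flips to −; running = −187.8033
Stage 2 [27T→27T]: ω = 187.8033×27/27 = 187.8033 rpm, dir flips to +; running = +187.8033
Stage 3 [20T→30T]: ω = 187.8033×20/30 = 125.2022 rpm, dir flips to −; running = −125.2022

-125.2022 rpm (opposite to input, |ω| = 125.2022 rpm)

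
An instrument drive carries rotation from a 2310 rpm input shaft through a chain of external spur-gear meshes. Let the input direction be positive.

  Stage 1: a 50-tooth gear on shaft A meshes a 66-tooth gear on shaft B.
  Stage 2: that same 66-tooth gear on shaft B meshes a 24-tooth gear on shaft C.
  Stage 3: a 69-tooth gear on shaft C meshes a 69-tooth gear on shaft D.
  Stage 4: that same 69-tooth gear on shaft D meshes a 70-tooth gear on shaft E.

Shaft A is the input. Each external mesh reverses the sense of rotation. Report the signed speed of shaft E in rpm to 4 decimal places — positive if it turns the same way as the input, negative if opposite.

Stage 1 [50T→66T]: ω = 2310.0000×50/66 = 1750.0000 rpm, dir flips to −; running = −1750.0000
Stage 2 [66T→24T]: ω = 1750.0000×66/24 = 4812.5000 rpm, dir flips to +; running = +4812.5000
Stage 3 [69T→69T]: ω = 4812.5000×69/69 = 4812.5000 rpm, dir flips to −; running = −4812.5000
Stage 4 [69T→70T]: ω = 4812.5000×69/70 = 4743.7500 rpm, dir flips to +; running = +4743.7500

+4743.7500 rpm (same as input, |ω| = 4743.7500 rpm)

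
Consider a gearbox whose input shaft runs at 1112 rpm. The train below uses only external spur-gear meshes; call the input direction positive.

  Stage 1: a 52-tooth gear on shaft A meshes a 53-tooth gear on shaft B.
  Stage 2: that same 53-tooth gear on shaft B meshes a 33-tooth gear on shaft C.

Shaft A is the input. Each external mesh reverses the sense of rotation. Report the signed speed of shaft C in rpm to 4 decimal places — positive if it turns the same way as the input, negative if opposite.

+1752.2424 rpm (same as input, |ω| = 1752.2424 rpm)

Stage 1 [52T→53T]: ω = 1112.0000×52/53 = 1091.0189 rpm, dir flips to −; running = −1091.0189
Stage 2 [53T→33T]: ω = 1091.0189×53/33 = 1752.2424 rpm, dir flips to +; running = +1752.2424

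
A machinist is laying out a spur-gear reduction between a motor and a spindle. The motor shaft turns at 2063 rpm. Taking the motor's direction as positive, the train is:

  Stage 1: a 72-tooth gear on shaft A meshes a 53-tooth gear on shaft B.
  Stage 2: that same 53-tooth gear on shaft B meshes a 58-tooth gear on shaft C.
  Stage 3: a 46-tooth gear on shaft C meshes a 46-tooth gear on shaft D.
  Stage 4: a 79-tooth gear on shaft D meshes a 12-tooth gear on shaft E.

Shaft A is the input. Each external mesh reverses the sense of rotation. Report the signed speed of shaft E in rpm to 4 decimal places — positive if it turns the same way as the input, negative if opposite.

+16859.6897 rpm (same as input, |ω| = 16859.6897 rpm)

Stage 1 [72T→53T]: ω = 2063.0000×72/53 = 2802.5660 rpm, dir flips to −; running = −2802.5660
Stage 2 [53T→58T]: ω = 2802.5660×53/58 = 2560.9655 rpm, dir flips to +; running = +2560.9655
Stage 3 [46T→46T]: ω = 2560.9655×46/46 = 2560.9655 rpm, dir flips to −; running = −2560.9655
Stage 4 [79T→12T]: ω = 2560.9655×79/12 = 16859.6897 rpm, dir flips to +; running = +16859.6897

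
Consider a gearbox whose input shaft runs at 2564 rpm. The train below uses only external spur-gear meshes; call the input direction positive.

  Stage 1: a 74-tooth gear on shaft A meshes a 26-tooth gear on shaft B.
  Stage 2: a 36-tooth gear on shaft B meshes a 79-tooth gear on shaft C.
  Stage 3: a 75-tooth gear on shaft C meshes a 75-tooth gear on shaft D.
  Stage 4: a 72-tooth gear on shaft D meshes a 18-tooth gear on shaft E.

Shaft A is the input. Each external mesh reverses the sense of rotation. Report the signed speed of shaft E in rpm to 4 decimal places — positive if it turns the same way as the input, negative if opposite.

+13301.8423 rpm (same as input, |ω| = 13301.8423 rpm)

Stage 1 [74T→26T]: ω = 2564.0000×74/26 = 7297.5385 rpm, dir flips to −; running = −7297.5385
Stage 2 [36T→79T]: ω = 7297.5385×36/79 = 3325.4606 rpm, dir flips to +; running = +3325.4606
Stage 3 [75T→75T]: ω = 3325.4606×75/75 = 3325.4606 rpm, dir flips to −; running = −3325.4606
Stage 4 [72T→18T]: ω = 3325.4606×72/18 = 13301.8423 rpm, dir flips to +; running = +13301.8423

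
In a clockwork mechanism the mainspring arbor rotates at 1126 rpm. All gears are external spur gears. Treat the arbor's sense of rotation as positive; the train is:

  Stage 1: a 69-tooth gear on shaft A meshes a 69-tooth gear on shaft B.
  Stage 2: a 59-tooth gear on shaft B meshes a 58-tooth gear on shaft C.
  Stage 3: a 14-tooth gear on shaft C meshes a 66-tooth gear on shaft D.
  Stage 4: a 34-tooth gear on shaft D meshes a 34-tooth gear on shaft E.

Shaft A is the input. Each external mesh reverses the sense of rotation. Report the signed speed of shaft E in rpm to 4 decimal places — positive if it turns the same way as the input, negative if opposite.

Stage 1 [69T→69T]: ω = 1126.0000×69/69 = 1126.0000 rpm, dir flips to −; running = −1126.0000
Stage 2 [59T→58T]: ω = 1126.0000×59/58 = 1145.4138 rpm, dir flips to +; running = +1145.4138
Stage 3 [14T→66T]: ω = 1145.4138×14/66 = 242.9666 rpm, dir flips to −; running = −242.9666
Stage 4 [34T→34T]: ω = 242.9666×34/34 = 242.9666 rpm, dir flips to +; running = +242.9666

+242.9666 rpm (same as input, |ω| = 242.9666 rpm)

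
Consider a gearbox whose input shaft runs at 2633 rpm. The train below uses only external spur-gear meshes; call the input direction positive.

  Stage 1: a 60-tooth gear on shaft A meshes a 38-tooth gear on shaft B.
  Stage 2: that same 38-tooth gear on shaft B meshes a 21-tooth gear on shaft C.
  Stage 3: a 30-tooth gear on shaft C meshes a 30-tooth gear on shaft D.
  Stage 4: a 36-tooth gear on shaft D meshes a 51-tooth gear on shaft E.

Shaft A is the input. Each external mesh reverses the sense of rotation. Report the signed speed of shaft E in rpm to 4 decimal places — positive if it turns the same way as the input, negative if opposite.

Stage 1 [60T→38T]: ω = 2633.0000×60/38 = 4157.3684 rpm, dir flips to −; running = −4157.3684
Stage 2 [38T→21T]: ω = 4157.3684×38/21 = 7522.8571 rpm, dir flips to +; running = +7522.8571
Stage 3 [30T→30T]: ω = 7522.8571×30/30 = 7522.8571 rpm, dir flips to −; running = −7522.8571
Stage 4 [36T→51T]: ω = 7522.8571×36/51 = 5310.2521 rpm, dir flips to +; running = +5310.2521

+5310.2521 rpm (same as input, |ω| = 5310.2521 rpm)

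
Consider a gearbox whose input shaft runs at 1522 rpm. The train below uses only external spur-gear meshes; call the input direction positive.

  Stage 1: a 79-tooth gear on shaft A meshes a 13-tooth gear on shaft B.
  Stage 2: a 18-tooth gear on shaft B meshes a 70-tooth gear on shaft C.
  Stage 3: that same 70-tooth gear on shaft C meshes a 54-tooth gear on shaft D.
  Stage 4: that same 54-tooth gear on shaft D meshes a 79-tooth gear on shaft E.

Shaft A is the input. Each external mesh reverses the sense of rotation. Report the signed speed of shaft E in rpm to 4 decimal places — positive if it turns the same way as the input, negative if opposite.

Stage 1 [79T→13T]: ω = 1522.0000×79/13 = 9249.0769 rpm, dir flips to −; running = −9249.0769
Stage 2 [18T→70T]: ω = 9249.0769×18/70 = 2378.3341 rpm, dir flips to +; running = +2378.3341
Stage 3 [70T→54T]: ω = 2378.3341×70/54 = 3083.0256 rpm, dir flips to −; running = −3083.0256
Stage 4 [54T→79T]: ω = 3083.0256×54/79 = 2107.3846 rpm, dir flips to +; running = +2107.3846

+2107.3846 rpm (same as input, |ω| = 2107.3846 rpm)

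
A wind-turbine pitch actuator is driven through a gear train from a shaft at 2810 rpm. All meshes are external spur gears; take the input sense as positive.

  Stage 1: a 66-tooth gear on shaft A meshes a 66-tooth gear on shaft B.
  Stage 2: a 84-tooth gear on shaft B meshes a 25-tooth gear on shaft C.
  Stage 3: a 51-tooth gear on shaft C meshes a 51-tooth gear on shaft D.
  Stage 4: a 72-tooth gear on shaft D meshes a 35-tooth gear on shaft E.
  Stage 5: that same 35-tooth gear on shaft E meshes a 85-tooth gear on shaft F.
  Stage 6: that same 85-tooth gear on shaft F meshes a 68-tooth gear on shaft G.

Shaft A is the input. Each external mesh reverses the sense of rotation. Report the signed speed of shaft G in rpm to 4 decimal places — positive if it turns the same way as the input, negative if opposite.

+9996.9882 rpm (same as input, |ω| = 9996.9882 rpm)

Stage 1 [66T→66T]: ω = 2810.0000×66/66 = 2810.0000 rpm, dir flips to −; running = −2810.0000
Stage 2 [84T→25T]: ω = 2810.0000×84/25 = 9441.6000 rpm, dir flips to +; running = +9441.6000
Stage 3 [51T→51T]: ω = 9441.6000×51/51 = 9441.6000 rpm, dir flips to −; running = −9441.6000
Stage 4 [72T→35T]: ω = 9441.6000×72/35 = 19422.7200 rpm, dir flips to +; running = +19422.7200
Stage 5 [35T→85T]: ω = 19422.7200×35/85 = 7997.5906 rpm, dir flips to −; running = −7997.5906
Stage 6 [85T→68T]: ω = 7997.5906×85/68 = 9996.9882 rpm, dir flips to +; running = +9996.9882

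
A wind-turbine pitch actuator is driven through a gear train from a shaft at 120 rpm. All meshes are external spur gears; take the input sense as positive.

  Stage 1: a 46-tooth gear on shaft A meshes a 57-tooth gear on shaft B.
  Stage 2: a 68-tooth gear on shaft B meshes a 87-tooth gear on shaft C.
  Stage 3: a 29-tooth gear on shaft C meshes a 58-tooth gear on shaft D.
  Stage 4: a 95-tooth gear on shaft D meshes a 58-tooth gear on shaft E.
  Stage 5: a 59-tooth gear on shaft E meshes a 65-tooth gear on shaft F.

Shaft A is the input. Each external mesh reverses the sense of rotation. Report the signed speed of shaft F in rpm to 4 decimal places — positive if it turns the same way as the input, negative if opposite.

-56.2676 rpm (opposite to input, |ω| = 56.2676 rpm)

Stage 1 [46T→57T]: ω = 120.0000×46/57 = 96.8421 rpm, dir flips to −; running = −96.8421
Stage 2 [68T→87T]: ω = 96.8421×68/87 = 75.6927 rpm, dir flips to +; running = +75.6927
Stage 3 [29T→58T]: ω = 75.6927×29/58 = 37.8463 rpm, dir flips to −; running = −37.8463
Stage 4 [95T→58T]: ω = 37.8463×95/58 = 61.9897 rpm, dir flips to +; running = +61.9897
Stage 5 [59T→65T]: ω = 61.9897×59/65 = 56.2676 rpm, dir flips to −; running = −56.2676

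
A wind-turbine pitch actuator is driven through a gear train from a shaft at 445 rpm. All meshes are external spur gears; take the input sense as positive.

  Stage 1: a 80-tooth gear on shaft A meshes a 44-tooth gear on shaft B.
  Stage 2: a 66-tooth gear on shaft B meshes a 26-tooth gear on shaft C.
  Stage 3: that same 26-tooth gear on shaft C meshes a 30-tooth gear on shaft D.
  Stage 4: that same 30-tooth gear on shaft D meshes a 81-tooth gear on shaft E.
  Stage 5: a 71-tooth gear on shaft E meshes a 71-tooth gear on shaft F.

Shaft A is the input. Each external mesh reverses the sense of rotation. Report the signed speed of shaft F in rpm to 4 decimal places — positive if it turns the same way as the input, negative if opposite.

Stage 1 [80T→44T]: ω = 445.0000×80/44 = 809.0909 rpm, dir flips to −; running = −809.0909
Stage 2 [66T→26T]: ω = 809.0909×66/26 = 2053.8462 rpm, dir flips to +; running = +2053.8462
Stage 3 [26T→30T]: ω = 2053.8462×26/30 = 1780.0000 rpm, dir flips to −; running = −1780.0000
Stage 4 [30T→81T]: ω = 1780.0000×30/81 = 659.2593 rpm, dir flips to +; running = +659.2593
Stage 5 [71T→71T]: ω = 659.2593×71/71 = 659.2593 rpm, dir flips to −; running = −659.2593

-659.2593 rpm (opposite to input, |ω| = 659.2593 rpm)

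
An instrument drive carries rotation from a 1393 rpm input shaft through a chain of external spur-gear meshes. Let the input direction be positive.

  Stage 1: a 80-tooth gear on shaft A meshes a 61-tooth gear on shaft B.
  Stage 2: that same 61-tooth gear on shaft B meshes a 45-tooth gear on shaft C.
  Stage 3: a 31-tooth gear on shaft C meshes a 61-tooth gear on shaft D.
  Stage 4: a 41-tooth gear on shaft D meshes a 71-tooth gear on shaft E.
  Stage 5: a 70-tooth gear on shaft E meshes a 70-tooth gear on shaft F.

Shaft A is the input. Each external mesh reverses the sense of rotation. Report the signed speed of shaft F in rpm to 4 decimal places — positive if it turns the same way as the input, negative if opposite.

-726.7515 rpm (opposite to input, |ω| = 726.7515 rpm)

Stage 1 [80T→61T]: ω = 1393.0000×80/61 = 1826.8852 rpm, dir flips to −; running = −1826.8852
Stage 2 [61T→45T]: ω = 1826.8852×61/45 = 2476.4444 rpm, dir flips to +; running = +2476.4444
Stage 3 [31T→61T]: ω = 2476.4444×31/61 = 1258.5209 rpm, dir flips to −; running = −1258.5209
Stage 4 [41T→71T]: ω = 1258.5209×41/71 = 726.7515 rpm, dir flips to +; running = +726.7515
Stage 5 [70T→70T]: ω = 726.7515×70/70 = 726.7515 rpm, dir flips to −; running = −726.7515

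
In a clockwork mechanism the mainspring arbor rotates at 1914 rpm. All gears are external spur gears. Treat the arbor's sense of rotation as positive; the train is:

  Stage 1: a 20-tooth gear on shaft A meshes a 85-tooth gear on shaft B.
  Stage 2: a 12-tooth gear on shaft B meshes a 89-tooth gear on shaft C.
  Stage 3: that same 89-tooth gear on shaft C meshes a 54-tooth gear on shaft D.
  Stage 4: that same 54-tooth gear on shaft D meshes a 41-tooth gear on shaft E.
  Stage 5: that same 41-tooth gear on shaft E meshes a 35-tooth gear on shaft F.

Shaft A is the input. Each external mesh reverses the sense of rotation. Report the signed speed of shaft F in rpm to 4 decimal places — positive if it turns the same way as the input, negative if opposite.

Stage 1 [20T→85T]: ω = 1914.0000×20/85 = 450.3529 rpm, dir flips to −; running = −450.3529
Stage 2 [12T→89T]: ω = 450.3529×12/89 = 60.7217 rpm, dir flips to +; running = +60.7217
Stage 3 [89T→54T]: ω = 60.7217×89/54 = 100.0784 rpm, dir flips to −; running = −100.0784
Stage 4 [54T→41T]: ω = 100.0784×54/41 = 131.8106 rpm, dir flips to +; running = +131.8106
Stage 5 [41T→35T]: ω = 131.8106×41/35 = 154.4067 rpm, dir flips to −; running = −154.4067

-154.4067 rpm (opposite to input, |ω| = 154.4067 rpm)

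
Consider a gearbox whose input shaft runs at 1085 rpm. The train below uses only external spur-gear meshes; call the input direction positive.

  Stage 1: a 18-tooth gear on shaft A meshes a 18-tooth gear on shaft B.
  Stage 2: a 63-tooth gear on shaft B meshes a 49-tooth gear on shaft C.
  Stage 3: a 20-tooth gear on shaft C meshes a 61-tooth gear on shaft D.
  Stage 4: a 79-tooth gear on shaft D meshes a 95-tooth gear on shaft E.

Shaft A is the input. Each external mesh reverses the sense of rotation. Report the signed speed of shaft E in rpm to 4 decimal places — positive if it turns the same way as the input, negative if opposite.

Stage 1 [18T→18T]: ω = 1085.0000×18/18 = 1085.0000 rpm, dir flips to −; running = −1085.0000
Stage 2 [63T→49T]: ω = 1085.0000×63/49 = 1395.0000 rpm, dir flips to +; running = +1395.0000
Stage 3 [20T→61T]: ω = 1395.0000×20/61 = 457.3770 rpm, dir flips to −; running = −457.3770
Stage 4 [79T→95T]: ω = 457.3770×79/95 = 380.3451 rpm, dir flips to +; running = +380.3451

+380.3451 rpm (same as input, |ω| = 380.3451 rpm)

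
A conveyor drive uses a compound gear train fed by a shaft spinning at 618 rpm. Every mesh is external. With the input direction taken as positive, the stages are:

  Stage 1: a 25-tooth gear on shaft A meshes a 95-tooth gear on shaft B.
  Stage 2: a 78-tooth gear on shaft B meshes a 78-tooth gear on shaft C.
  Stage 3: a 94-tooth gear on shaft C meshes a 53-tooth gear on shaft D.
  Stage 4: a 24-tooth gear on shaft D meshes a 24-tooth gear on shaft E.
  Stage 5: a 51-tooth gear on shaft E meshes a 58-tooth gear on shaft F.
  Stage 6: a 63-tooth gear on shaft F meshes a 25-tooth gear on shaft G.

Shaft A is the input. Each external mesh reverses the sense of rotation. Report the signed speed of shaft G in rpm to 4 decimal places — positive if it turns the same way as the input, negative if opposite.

Stage 1 [25T→95T]: ω = 618.0000×25/95 = 162.6316 rpm, dir flips to −; running = −162.6316
Stage 2 [78T→78T]: ω = 162.6316×78/78 = 162.6316 rpm, dir flips to +; running = +162.6316
Stage 3 [94T→53T]: ω = 162.6316×94/53 = 288.4409 rpm, dir flips to −; running = −288.4409
Stage 4 [24T→24T]: ω = 288.4409×24/24 = 288.4409 rpm, dir flips to +; running = +288.4409
Stage 5 [51T→58T]: ω = 288.4409×51/58 = 253.6291 rpm, dir flips to −; running = −253.6291
Stage 6 [63T→25T]: ω = 253.6291×63/25 = 639.1453 rpm, dir flips to +; running = +639.1453

+639.1453 rpm (same as input, |ω| = 639.1453 rpm)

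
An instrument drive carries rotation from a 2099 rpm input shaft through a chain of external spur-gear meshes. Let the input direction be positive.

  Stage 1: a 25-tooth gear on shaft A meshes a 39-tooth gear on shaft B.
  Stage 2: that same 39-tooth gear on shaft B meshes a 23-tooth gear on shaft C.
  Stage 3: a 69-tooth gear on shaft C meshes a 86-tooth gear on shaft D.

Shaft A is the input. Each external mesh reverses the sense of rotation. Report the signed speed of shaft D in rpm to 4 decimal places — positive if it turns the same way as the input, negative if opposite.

-1830.5233 rpm (opposite to input, |ω| = 1830.5233 rpm)

Stage 1 [25T→39T]: ω = 2099.0000×25/39 = 1345.5128 rpm, dir flips to −; running = −1345.5128
Stage 2 [39T→23T]: ω = 1345.5128×39/23 = 2281.5217 rpm, dir flips to +; running = +2281.5217
Stage 3 [69T→86T]: ω = 2281.5217×69/86 = 1830.5233 rpm, dir flips to −; running = −1830.5233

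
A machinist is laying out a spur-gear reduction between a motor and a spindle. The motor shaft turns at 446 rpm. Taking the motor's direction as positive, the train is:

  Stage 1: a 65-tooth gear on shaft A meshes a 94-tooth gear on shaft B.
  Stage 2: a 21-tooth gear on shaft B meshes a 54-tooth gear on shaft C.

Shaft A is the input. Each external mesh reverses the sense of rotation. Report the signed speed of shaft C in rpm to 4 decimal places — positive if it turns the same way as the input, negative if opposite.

Stage 1 [65T→94T]: ω = 446.0000×65/94 = 308.4043 rpm, dir flips to −; running = −308.4043
Stage 2 [21T→54T]: ω = 308.4043×21/54 = 119.9350 rpm, dir flips to +; running = +119.9350

+119.9350 rpm (same as input, |ω| = 119.9350 rpm)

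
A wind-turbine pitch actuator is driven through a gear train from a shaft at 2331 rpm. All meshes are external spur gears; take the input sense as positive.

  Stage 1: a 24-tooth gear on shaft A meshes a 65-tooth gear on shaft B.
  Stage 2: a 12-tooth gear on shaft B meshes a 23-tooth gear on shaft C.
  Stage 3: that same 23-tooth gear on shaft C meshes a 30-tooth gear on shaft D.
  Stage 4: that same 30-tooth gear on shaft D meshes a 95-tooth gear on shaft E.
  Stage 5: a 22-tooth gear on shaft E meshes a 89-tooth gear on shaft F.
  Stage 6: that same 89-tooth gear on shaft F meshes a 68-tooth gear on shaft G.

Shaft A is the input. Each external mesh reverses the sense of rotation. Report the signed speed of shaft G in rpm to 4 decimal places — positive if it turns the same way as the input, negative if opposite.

+35.1732 rpm (same as input, |ω| = 35.1732 rpm)

Stage 1 [24T→65T]: ω = 2331.0000×24/65 = 860.6769 rpm, dir flips to −; running = −860.6769
Stage 2 [12T→23T]: ω = 860.6769×12/23 = 449.0488 rpm, dir flips to +; running = +449.0488
Stage 3 [23T→30T]: ω = 449.0488×23/30 = 344.2708 rpm, dir flips to −; running = −344.2708
Stage 4 [30T→95T]: ω = 344.2708×30/95 = 108.7171 rpm, dir flips to +; running = +108.7171
Stage 5 [22T→89T]: ω = 108.7171×22/89 = 26.8739 rpm, dir flips to −; running = −26.8739
Stage 6 [89T→68T]: ω = 26.8739×89/68 = 35.1732 rpm, dir flips to +; running = +35.1732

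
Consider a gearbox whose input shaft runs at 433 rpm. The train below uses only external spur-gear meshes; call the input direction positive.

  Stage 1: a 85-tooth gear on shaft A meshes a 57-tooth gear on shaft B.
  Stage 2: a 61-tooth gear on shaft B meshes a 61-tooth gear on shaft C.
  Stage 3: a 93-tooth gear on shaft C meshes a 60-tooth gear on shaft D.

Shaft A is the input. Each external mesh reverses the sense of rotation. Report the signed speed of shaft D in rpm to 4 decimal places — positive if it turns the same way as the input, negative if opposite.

Stage 1 [85T→57T]: ω = 433.0000×85/57 = 645.7018 rpm, dir flips to −; running = −645.7018
Stage 2 [61T→61T]: ω = 645.7018×61/61 = 645.7018 rpm, dir flips to +; running = +645.7018
Stage 3 [93T→60T]: ω = 645.7018×93/60 = 1000.8377 rpm, dir flips to −; running = −1000.8377

-1000.8377 rpm (opposite to input, |ω| = 1000.8377 rpm)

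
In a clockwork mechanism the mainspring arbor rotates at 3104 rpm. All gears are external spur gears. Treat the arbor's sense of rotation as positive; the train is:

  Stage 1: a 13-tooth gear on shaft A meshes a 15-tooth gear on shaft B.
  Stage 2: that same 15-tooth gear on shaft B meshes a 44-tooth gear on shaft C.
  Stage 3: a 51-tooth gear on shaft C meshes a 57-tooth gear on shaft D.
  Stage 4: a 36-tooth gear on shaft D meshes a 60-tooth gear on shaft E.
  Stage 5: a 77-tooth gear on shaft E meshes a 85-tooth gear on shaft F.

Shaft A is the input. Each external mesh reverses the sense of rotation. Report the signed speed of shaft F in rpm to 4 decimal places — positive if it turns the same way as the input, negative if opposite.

Stage 1 [13T→15T]: ω = 3104.0000×13/15 = 2690.1333 rpm, dir flips to −; running = −2690.1333
Stage 2 [15T→44T]: ω = 2690.1333×15/44 = 917.0909 rpm, dir flips to +; running = +917.0909
Stage 3 [51T→57T]: ω = 917.0909×51/57 = 820.5550 rpm, dir flips to −; running = −820.5550
Stage 4 [36T→60T]: ω = 820.5550×36/60 = 492.3330 rpm, dir flips to +; running = +492.3330
Stage 5 [77T→85T]: ω = 492.3330×77/85 = 445.9958 rpm, dir flips to −; running = −445.9958

-445.9958 rpm (opposite to input, |ω| = 445.9958 rpm)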